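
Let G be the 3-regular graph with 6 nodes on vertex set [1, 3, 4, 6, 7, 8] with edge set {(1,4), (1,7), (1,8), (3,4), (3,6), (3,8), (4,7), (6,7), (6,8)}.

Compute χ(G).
χ(G) = 3

Clique number ω(G) = 3 (lower bound: χ ≥ ω).
The clique on [1, 4, 7] has size 3, forcing χ ≥ 3, and the coloring below uses 3 colors, so χ(G) = 3.
A valid 3-coloring: color 1: [4, 6]; color 2: [1, 3]; color 3: [7, 8].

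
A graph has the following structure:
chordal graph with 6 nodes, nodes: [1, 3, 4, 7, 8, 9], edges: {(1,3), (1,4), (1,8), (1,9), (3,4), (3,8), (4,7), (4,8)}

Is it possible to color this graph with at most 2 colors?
No, G is not 2-colorable

The clique on vertices [1, 3, 4, 8] has size 4 > 2, so it alone needs 4 colors.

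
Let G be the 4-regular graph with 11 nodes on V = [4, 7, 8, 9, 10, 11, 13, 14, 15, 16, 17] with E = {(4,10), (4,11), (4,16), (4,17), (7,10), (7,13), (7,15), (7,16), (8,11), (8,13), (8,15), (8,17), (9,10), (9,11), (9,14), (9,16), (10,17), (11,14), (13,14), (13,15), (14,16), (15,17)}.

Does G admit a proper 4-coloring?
Yes, G is 4-colorable

A valid 4-coloring: color 1: [4, 9, 13]; color 2: [10, 11, 15, 16]; color 3: [7, 14, 17]; color 4: [8].
(χ(G) = 3 ≤ 4.)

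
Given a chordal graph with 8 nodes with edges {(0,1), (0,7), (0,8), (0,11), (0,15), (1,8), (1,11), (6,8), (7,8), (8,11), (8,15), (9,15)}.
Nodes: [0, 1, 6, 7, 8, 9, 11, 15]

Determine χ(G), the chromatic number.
Clique number ω(G) = 4 (lower bound: χ ≥ ω).
The clique on [0, 1, 8, 11] has size 4, forcing χ ≥ 4, and the coloring below uses 4 colors, so χ(G) = 4.
A valid 4-coloring: color 1: [8, 9]; color 2: [0, 6]; color 3: [7, 11, 15]; color 4: [1].

χ(G) = 4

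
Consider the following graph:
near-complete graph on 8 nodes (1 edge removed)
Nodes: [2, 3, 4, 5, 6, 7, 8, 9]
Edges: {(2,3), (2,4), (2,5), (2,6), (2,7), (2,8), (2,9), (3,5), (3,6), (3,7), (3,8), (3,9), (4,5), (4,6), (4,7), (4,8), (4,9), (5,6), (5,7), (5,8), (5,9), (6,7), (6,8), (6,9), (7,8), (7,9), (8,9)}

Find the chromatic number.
χ(G) = 7

Clique number ω(G) = 7 (lower bound: χ ≥ ω).
The clique on [2, 3, 5, 6, 7, 8, 9] has size 7, forcing χ ≥ 7, and the coloring below uses 7 colors, so χ(G) = 7.
A valid 7-coloring: color 1: [6]; color 2: [7]; color 3: [2]; color 4: [9]; color 5: [5]; color 6: [8]; color 7: [3, 4].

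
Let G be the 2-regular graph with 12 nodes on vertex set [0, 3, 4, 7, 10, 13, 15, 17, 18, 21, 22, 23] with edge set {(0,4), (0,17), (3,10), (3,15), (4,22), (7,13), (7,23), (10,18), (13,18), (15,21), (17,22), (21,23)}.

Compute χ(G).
Clique number ω(G) = 2 (lower bound: χ ≥ ω).
The graph is bipartite (no odd cycle), so 2 colors suffice: χ(G) = 2.
A valid 2-coloring: color 1: [0, 10, 13, 15, 22, 23]; color 2: [3, 4, 7, 17, 18, 21].

χ(G) = 2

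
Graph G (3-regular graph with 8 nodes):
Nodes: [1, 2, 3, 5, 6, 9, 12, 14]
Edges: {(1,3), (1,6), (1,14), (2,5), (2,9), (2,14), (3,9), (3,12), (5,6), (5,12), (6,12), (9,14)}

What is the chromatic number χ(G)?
χ(G) = 3

Clique number ω(G) = 3 (lower bound: χ ≥ ω).
The clique on [2, 9, 14] has size 3, forcing χ ≥ 3, and the coloring below uses 3 colors, so χ(G) = 3.
A valid 3-coloring: color 1: [1, 2, 12]; color 2: [3, 6, 14]; color 3: [5, 9].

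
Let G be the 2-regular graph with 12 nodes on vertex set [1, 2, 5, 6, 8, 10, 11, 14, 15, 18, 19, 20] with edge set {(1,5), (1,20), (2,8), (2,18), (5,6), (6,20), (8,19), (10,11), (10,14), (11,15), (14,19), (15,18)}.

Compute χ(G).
Clique number ω(G) = 2 (lower bound: χ ≥ ω).
The graph is bipartite (no odd cycle), so 2 colors suffice: χ(G) = 2.
A valid 2-coloring: color 1: [1, 2, 6, 10, 15, 19]; color 2: [5, 8, 11, 14, 18, 20].

χ(G) = 2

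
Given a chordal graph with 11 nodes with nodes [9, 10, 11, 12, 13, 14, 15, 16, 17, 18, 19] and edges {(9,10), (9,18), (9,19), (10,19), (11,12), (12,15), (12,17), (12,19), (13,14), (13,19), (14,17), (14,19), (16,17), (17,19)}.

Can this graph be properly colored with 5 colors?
Yes, G is 5-colorable

A valid 5-coloring: color 1: [11, 15, 16, 18, 19]; color 2: [9, 13, 17]; color 3: [10, 12, 14].
(χ(G) = 3 ≤ 5.)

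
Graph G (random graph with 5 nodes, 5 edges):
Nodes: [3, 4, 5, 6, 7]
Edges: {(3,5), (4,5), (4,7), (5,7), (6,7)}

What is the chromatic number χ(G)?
Clique number ω(G) = 3 (lower bound: χ ≥ ω).
The clique on [4, 5, 7] has size 3, forcing χ ≥ 3, and the coloring below uses 3 colors, so χ(G) = 3.
A valid 3-coloring: color 1: [5, 6]; color 2: [3, 7]; color 3: [4].

χ(G) = 3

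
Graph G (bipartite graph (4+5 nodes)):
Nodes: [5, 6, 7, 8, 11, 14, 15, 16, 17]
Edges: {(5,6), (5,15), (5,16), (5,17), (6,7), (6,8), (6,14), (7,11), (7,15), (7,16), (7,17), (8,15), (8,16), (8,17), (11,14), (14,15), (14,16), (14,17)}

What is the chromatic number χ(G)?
Clique number ω(G) = 2 (lower bound: χ ≥ ω).
The graph is bipartite (no odd cycle), so 2 colors suffice: χ(G) = 2.
A valid 2-coloring: color 1: [5, 7, 8, 14]; color 2: [6, 11, 15, 16, 17].

χ(G) = 2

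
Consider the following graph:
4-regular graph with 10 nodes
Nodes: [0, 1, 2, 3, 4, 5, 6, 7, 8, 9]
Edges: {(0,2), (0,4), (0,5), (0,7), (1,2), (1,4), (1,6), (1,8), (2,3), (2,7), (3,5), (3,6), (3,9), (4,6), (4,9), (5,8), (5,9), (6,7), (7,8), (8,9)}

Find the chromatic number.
Clique number ω(G) = 3 (lower bound: χ ≥ ω).
Suppose a proper 3-coloring c exists. The clique [0, 2, 7] takes 3 distinct colors; by symmetry let c(0) = 1, c(2) = 2, c(7) = 3.
- Vertex 1: neighbors [2] already have colors [2]; try each remaining color.
- Case c(1) = 1:
  - Vertex 6: neighbors [1, 7] already have colors [1, 3] ⇒ c(6) = 2.
  - Vertex 8: neighbors [1, 7] already have colors [1, 3] ⇒ c(8) = 2.
  - Vertex 5: neighbors [0, 8] already have colors [1, 2] ⇒ c(5) = 3.
  - Vertex 9: neighbors [8, 5] already have colors [2, 3] ⇒ c(9) = 1.
  - Vertex 3: neighbors [9, 2, 5] already have colors [1, 2, 3] — all 3 colors blocked. Contradiction.
- Case c(1) = 3:
  - Vertex 4: neighbors [0, 1] already have colors [1, 3] ⇒ c(4) = 2.
  - Vertex 6: neighbors [4, 1] already have colors [2, 3] ⇒ c(6) = 1.
  - Vertex 3: neighbors [6, 2] already have colors [1, 2] ⇒ c(3) = 3.
  - Vertex 5: neighbors [0, 3] already have colors [1, 3] ⇒ c(5) = 2.
  - Vertex 8: neighbors [5, 1] already have colors [2, 3] ⇒ c(8) = 1.
  - Vertex 9: neighbors [8, 4, 3] already have colors [1, 2, 3] — all 3 colors blocked. Contradiction.
Every case ends in a contradiction, so G has no proper 3-coloring (χ ≥ 4).
The coloring below uses 4 colors, so χ(G) = 4.
A valid 4-coloring: color 1: [2, 6, 8]; color 2: [0, 1, 9]; color 3: [4, 5, 7]; color 4: [3].

χ(G) = 4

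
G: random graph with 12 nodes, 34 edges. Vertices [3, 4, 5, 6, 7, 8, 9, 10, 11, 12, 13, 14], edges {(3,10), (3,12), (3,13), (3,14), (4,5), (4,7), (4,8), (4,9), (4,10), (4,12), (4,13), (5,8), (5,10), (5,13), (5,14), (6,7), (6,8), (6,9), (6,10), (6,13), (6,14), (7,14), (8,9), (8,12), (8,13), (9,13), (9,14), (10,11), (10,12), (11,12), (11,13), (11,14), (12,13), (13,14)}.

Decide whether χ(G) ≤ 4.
Yes, G is 4-colorable

A valid 4-coloring: color 1: [7, 10, 13]; color 2: [3, 4, 6, 11]; color 3: [5, 9, 12]; color 4: [8, 14].
(χ(G) = 4 ≤ 4.)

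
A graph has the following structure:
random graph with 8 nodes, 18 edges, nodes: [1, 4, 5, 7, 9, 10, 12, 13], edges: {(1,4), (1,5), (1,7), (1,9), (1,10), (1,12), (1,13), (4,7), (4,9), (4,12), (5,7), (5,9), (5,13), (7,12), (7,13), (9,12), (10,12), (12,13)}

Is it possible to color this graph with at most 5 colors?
A valid 5-coloring: color 1: [1]; color 2: [5, 12]; color 3: [7, 9, 10]; color 4: [4, 13].
(χ(G) = 4 ≤ 5.)

Yes, G is 5-colorable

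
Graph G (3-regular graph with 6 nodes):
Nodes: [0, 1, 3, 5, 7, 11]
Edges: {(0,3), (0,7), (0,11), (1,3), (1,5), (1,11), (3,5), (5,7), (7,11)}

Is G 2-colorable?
The clique on vertices [0, 7, 11] has size 3 > 2, so it alone needs 3 colors.

No, G is not 2-colorable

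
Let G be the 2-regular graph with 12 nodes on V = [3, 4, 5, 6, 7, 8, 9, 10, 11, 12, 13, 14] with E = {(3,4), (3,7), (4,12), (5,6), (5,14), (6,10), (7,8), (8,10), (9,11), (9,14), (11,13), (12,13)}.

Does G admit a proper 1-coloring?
Edge (3,4) forces its endpoints to differ, so 1 color is not enough.

No, G is not 1-colorable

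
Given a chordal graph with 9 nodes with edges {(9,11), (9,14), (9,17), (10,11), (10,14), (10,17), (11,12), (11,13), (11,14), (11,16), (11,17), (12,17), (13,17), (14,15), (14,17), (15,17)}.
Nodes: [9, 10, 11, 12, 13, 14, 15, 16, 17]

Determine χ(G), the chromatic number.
χ(G) = 4

Clique number ω(G) = 4 (lower bound: χ ≥ ω).
The clique on [9, 11, 14, 17] has size 4, forcing χ ≥ 4, and the coloring below uses 4 colors, so χ(G) = 4.
A valid 4-coloring: color 1: [16, 17]; color 2: [11, 15]; color 3: [12, 13, 14]; color 4: [9, 10].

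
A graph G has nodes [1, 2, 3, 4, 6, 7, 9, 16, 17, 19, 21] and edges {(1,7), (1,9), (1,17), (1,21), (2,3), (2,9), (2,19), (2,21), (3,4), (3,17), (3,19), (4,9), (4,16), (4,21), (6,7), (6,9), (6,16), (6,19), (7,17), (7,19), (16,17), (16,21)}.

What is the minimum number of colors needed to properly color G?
Clique number ω(G) = 3 (lower bound: χ ≥ ω).
The clique on [1, 7, 17] has size 3, forcing χ ≥ 3, and the coloring below uses 3 colors, so χ(G) = 3.
A valid 3-coloring: color 1: [2, 4, 6, 17]; color 2: [3, 7, 9, 21]; color 3: [1, 16, 19].

χ(G) = 3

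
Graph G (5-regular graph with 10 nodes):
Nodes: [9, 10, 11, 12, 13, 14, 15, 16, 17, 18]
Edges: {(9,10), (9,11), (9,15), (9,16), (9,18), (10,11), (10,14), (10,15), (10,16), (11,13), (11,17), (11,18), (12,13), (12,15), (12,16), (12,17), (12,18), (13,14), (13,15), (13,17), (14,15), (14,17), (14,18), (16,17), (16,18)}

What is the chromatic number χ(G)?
χ(G) = 4

Clique number ω(G) = 3 (lower bound: χ ≥ ω).
Suppose a proper 3-coloring c exists. The clique [9, 10, 11] takes 3 distinct colors; by symmetry let c(9) = 1, c(10) = 2, c(11) = 3.
- Vertex 15: neighbors [9, 10] already have colors [1, 2] ⇒ c(15) = 3.
- Vertex 14: neighbors [10, 15] already have colors [2, 3] ⇒ c(14) = 1.
- Vertex 16: neighbors [9, 10] already have colors [1, 2] ⇒ c(16) = 3.
- Vertex 13: neighbors [14, 11] already have colors [1, 3] ⇒ c(13) = 2.
- Vertex 17: neighbors [14, 13, 11] already have colors [1, 2, 3] — all 3 colors blocked. Contradiction.
The forced assignments end in a contradiction, so G has no proper 3-coloring (χ ≥ 4).
The coloring below uses 4 colors, so χ(G) = 4.
A valid 4-coloring: color 1: [10, 17, 18]; color 2: [9, 12, 14]; color 3: [11, 15, 16]; color 4: [13].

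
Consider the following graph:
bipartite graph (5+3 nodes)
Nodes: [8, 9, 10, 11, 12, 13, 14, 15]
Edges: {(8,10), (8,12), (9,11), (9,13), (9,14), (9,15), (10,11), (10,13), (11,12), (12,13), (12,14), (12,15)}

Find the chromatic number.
Clique number ω(G) = 2 (lower bound: χ ≥ ω).
The graph is bipartite (no odd cycle), so 2 colors suffice: χ(G) = 2.
A valid 2-coloring: color 1: [9, 10, 12]; color 2: [8, 11, 13, 14, 15].

χ(G) = 2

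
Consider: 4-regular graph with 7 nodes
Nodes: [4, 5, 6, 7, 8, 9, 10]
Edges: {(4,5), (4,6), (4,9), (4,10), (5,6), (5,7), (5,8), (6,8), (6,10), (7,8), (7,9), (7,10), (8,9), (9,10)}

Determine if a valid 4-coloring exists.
Yes, G is 4-colorable

A valid 4-coloring: color 1: [6, 7]; color 2: [8, 10]; color 3: [5, 9]; color 4: [4].
(χ(G) = 4 ≤ 4.)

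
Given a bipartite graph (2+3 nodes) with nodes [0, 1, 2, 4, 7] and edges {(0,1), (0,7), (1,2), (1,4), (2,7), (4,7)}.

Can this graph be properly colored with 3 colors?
Yes, G is 3-colorable

A valid 3-coloring: color 1: [1, 7]; color 2: [0, 2, 4].
(χ(G) = 2 ≤ 3.)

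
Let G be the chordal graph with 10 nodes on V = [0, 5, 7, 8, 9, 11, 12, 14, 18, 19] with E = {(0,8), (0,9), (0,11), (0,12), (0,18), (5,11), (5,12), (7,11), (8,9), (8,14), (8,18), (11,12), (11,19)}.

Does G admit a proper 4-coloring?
A valid 4-coloring: color 1: [0, 5, 7, 14, 19]; color 2: [8, 11]; color 3: [9, 12, 18].
(χ(G) = 3 ≤ 4.)

Yes, G is 4-colorable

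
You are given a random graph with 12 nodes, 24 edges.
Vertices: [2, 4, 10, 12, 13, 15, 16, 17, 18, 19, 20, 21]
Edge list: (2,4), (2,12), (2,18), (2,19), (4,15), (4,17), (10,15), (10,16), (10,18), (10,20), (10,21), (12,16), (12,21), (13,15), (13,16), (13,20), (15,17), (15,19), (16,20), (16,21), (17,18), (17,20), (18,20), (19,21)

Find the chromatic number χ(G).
Clique number ω(G) = 3 (lower bound: χ ≥ ω).
The clique on [4, 15, 17] has size 3, forcing χ ≥ 3, and the coloring below uses 3 colors, so χ(G) = 3.
A valid 3-coloring: color 1: [10, 12, 13, 17, 19]; color 2: [2, 15, 20, 21]; color 3: [4, 16, 18].

χ(G) = 3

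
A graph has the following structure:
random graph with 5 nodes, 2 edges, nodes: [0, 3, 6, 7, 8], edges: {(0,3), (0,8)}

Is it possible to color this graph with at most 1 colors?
No, G is not 1-colorable

Edge (0,8) forces its endpoints to differ, so 1 color is not enough.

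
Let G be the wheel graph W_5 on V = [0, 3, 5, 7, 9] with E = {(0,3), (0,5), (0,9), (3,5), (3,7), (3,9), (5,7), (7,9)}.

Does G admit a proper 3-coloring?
A valid 3-coloring: color 1: [3]; color 2: [0, 7]; color 3: [5, 9].
(χ(G) = 3 ≤ 3.)

Yes, G is 3-colorable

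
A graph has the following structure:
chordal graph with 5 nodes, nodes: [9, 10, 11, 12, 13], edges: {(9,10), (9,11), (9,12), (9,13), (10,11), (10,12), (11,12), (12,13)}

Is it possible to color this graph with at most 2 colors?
No, G is not 2-colorable

The clique on vertices [9, 10, 11, 12] has size 4 > 2, so it alone needs 4 colors.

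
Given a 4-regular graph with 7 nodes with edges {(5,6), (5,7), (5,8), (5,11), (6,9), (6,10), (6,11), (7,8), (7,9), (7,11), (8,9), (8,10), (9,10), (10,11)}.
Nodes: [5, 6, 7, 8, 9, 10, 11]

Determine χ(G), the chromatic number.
Clique number ω(G) = 3 (lower bound: χ ≥ ω).
Suppose a proper 3-coloring c exists. The clique [5, 6, 11] takes 3 distinct colors; by symmetry let c(5) = 1, c(6) = 2, c(11) = 3.
- Vertex 7: neighbors [5, 11] already have colors [1, 3] ⇒ c(7) = 2.
- Vertex 8: neighbors [5, 7] already have colors [1, 2] ⇒ c(8) = 3.
- Vertex 9: neighbors [6, 8] already have colors [2, 3] ⇒ c(9) = 1.
- Vertex 10: neighbors [9, 6, 8] already have colors [1, 2, 3] — all 3 colors blocked. Contradiction.
The forced assignments end in a contradiction, so G has no proper 3-coloring (χ ≥ 4).
The coloring below uses 4 colors, so χ(G) = 4.
A valid 4-coloring: color 1: [8, 11]; color 2: [7, 10]; color 3: [5, 9]; color 4: [6].

χ(G) = 4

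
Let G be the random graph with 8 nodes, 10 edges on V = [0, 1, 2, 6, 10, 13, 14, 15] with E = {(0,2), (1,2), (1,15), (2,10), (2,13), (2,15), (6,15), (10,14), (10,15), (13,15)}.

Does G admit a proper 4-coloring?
Yes, G is 4-colorable

A valid 4-coloring: color 1: [2, 6, 14]; color 2: [0, 15]; color 3: [1, 10, 13].
(χ(G) = 3 ≤ 4.)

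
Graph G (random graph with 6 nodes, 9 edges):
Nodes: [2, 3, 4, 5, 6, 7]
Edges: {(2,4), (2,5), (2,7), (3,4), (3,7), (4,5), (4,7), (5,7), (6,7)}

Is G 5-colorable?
A valid 5-coloring: color 1: [7]; color 2: [4, 6]; color 3: [2, 3]; color 4: [5].
(χ(G) = 4 ≤ 5.)

Yes, G is 5-colorable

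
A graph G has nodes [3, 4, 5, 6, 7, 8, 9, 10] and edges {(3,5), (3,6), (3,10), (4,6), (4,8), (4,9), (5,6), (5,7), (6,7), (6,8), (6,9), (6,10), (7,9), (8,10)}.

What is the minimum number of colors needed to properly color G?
χ(G) = 4

Clique number ω(G) = 3 (lower bound: χ ≥ ω).
Odd cycle [9, 4, 8, 10, 3, 5, 7] needs 3 colors (χ ≥ 3).
Vertex 6 is adjacent to every vertex of [3, 4, 5, 7, 8, 9, 10], which already need 3 colors among themselves, so 6 needs a new color (χ ≥ 4).
The coloring below uses 4 colors, so χ(G) = 4.
A valid 4-coloring: color 1: [6]; color 2: [5, 8, 9]; color 3: [4, 7, 10]; color 4: [3].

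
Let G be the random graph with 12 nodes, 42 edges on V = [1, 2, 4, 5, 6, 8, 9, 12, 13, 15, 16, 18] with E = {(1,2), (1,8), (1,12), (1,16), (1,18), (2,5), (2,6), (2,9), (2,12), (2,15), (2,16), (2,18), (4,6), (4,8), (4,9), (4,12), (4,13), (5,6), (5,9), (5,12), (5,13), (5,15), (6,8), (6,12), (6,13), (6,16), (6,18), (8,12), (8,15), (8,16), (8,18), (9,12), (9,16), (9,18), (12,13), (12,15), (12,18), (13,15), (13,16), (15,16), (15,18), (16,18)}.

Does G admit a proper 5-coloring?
Yes, G is 5-colorable

A valid 5-coloring: color 1: [12, 16]; color 2: [2, 8, 13]; color 3: [4, 5, 18]; color 4: [1, 6, 9, 15].
(χ(G) = 4 ≤ 5.)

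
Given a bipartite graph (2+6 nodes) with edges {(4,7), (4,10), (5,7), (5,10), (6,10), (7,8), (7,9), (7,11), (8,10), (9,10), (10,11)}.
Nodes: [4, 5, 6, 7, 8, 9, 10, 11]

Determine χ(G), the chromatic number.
χ(G) = 2

Clique number ω(G) = 2 (lower bound: χ ≥ ω).
The graph is bipartite (no odd cycle), so 2 colors suffice: χ(G) = 2.
A valid 2-coloring: color 1: [7, 10]; color 2: [4, 5, 6, 8, 9, 11].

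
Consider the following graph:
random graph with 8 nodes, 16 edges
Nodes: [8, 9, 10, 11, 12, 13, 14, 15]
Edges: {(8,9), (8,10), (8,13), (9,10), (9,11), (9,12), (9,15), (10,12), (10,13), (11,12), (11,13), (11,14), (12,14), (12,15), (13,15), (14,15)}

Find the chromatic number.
Clique number ω(G) = 3 (lower bound: χ ≥ ω).
The clique on [8, 9, 10] has size 3, forcing χ ≥ 3, and the coloring below uses 3 colors, so χ(G) = 3.
A valid 3-coloring: color 1: [9, 13, 14]; color 2: [8, 12]; color 3: [10, 11, 15].

χ(G) = 3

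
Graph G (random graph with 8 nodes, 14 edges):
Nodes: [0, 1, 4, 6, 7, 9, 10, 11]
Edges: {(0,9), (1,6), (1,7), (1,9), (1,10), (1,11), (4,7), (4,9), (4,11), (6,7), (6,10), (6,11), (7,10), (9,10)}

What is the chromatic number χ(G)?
Clique number ω(G) = 4 (lower bound: χ ≥ ω).
The clique on [1, 6, 7, 10] has size 4, forcing χ ≥ 4, and the coloring below uses 4 colors, so χ(G) = 4.
A valid 4-coloring: color 1: [0, 1, 4]; color 2: [10, 11]; color 3: [6, 9]; color 4: [7].

χ(G) = 4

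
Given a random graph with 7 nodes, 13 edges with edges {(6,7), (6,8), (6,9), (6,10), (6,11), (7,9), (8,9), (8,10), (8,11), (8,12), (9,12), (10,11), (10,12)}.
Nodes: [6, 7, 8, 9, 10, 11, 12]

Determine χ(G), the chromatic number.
χ(G) = 4

Clique number ω(G) = 4 (lower bound: χ ≥ ω).
The clique on [6, 8, 10, 11] has size 4, forcing χ ≥ 4, and the coloring below uses 4 colors, so χ(G) = 4.
A valid 4-coloring: color 1: [6, 12]; color 2: [7, 8]; color 3: [9, 10]; color 4: [11].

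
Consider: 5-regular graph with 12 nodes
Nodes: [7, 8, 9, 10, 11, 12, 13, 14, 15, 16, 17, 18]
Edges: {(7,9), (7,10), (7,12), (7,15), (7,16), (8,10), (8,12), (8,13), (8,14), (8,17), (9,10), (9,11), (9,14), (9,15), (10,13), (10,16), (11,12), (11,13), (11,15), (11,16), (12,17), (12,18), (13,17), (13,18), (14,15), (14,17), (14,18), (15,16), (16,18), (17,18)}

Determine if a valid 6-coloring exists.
Yes, G is 6-colorable

A valid 6-coloring: color 1: [10, 12, 14]; color 2: [7, 8, 11, 18]; color 3: [15, 17]; color 4: [9, 13, 16].
(χ(G) = 4 ≤ 6.)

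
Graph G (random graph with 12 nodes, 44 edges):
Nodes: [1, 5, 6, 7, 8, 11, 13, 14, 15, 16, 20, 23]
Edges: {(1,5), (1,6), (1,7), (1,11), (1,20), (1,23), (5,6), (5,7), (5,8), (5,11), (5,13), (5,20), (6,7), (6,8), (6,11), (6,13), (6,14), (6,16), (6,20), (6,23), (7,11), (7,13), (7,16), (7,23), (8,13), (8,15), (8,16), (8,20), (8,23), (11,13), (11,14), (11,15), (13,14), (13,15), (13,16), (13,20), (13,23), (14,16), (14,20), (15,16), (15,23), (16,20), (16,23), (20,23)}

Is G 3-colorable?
No, G is not 3-colorable

The clique on vertices [6, 8, 13, 16, 20, 23] has size 6 > 3, so it alone needs 6 colors.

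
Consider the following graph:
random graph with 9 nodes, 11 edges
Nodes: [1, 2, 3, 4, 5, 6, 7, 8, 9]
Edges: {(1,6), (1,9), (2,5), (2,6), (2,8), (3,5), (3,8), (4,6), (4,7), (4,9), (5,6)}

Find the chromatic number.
χ(G) = 3

Clique number ω(G) = 3 (lower bound: χ ≥ ω).
The clique on [2, 5, 6] has size 3, forcing χ ≥ 3, and the coloring below uses 3 colors, so χ(G) = 3.
A valid 3-coloring: color 1: [3, 6, 7, 9]; color 2: [1, 4, 5, 8]; color 3: [2].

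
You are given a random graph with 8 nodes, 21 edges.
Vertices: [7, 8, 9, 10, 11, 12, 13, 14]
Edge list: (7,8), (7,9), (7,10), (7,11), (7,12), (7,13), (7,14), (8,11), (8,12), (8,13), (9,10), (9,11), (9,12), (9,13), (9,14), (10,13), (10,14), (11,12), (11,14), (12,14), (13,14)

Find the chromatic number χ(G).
χ(G) = 5

Clique number ω(G) = 5 (lower bound: χ ≥ ω).
The clique on [7, 9, 10, 13, 14] has size 5, forcing χ ≥ 5, and the coloring below uses 5 colors, so χ(G) = 5.
A valid 5-coloring: color 1: [7]; color 2: [8, 9]; color 3: [14]; color 4: [11, 13]; color 5: [10, 12].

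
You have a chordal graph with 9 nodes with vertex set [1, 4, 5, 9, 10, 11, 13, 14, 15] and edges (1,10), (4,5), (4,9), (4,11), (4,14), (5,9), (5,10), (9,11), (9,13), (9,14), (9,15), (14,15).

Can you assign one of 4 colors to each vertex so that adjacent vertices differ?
Yes, G is 4-colorable

A valid 4-coloring: color 1: [9, 10]; color 2: [1, 4, 13, 15]; color 3: [5, 11, 14].
(χ(G) = 3 ≤ 4.)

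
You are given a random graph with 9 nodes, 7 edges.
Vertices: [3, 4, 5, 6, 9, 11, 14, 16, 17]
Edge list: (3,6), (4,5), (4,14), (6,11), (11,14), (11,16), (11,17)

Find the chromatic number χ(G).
χ(G) = 2

Clique number ω(G) = 2 (lower bound: χ ≥ ω).
The graph is bipartite (no odd cycle), so 2 colors suffice: χ(G) = 2.
A valid 2-coloring: color 1: [3, 4, 9, 11]; color 2: [5, 6, 14, 16, 17].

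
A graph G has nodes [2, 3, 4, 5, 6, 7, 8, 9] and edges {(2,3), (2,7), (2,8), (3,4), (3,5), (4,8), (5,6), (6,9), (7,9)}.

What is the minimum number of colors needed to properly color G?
χ(G) = 2

Clique number ω(G) = 2 (lower bound: χ ≥ ω).
The graph is bipartite (no odd cycle), so 2 colors suffice: χ(G) = 2.
A valid 2-coloring: color 1: [3, 6, 7, 8]; color 2: [2, 4, 5, 9].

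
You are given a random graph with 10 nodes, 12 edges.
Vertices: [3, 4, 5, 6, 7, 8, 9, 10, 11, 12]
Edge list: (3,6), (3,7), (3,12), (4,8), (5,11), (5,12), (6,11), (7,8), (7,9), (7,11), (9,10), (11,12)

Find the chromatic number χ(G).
χ(G) = 3

Clique number ω(G) = 3 (lower bound: χ ≥ ω).
The clique on [5, 11, 12] has size 3, forcing χ ≥ 3, and the coloring below uses 3 colors, so χ(G) = 3.
A valid 3-coloring: color 1: [4, 6, 7, 10, 12]; color 2: [3, 8, 9, 11]; color 3: [5].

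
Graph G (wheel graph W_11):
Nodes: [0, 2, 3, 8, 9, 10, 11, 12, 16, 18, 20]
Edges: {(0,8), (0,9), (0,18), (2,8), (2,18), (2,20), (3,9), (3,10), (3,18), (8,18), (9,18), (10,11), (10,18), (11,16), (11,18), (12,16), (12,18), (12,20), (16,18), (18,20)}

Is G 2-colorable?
No, G is not 2-colorable

The clique on vertices [0, 8, 18] has size 3 > 2, so it alone needs 3 colors.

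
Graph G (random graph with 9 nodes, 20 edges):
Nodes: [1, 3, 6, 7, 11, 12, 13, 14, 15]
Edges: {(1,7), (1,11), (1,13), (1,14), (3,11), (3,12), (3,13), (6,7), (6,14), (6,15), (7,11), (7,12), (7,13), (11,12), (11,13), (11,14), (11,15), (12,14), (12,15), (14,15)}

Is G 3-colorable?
No, G is not 3-colorable

The clique on vertices [1, 7, 11, 13] has size 4 > 3, so it alone needs 4 colors.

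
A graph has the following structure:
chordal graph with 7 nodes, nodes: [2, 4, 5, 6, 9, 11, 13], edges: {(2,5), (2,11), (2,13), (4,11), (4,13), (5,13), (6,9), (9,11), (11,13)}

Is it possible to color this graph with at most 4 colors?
A valid 4-coloring: color 1: [5, 6, 11]; color 2: [9, 13]; color 3: [2, 4].
(χ(G) = 3 ≤ 4.)

Yes, G is 4-colorable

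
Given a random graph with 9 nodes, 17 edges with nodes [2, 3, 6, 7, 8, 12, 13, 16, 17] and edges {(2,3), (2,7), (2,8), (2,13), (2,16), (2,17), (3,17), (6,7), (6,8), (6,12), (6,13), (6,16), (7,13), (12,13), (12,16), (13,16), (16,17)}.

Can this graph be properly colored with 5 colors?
Yes, G is 5-colorable

A valid 5-coloring: color 1: [2, 6]; color 2: [8, 13, 17]; color 3: [3, 7, 16]; color 4: [12].
(χ(G) = 4 ≤ 5.)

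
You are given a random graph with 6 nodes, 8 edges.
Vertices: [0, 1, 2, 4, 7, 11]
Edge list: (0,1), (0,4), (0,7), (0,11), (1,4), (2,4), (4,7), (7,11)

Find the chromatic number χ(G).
χ(G) = 3

Clique number ω(G) = 3 (lower bound: χ ≥ ω).
The clique on [0, 7, 11] has size 3, forcing χ ≥ 3, and the coloring below uses 3 colors, so χ(G) = 3.
A valid 3-coloring: color 1: [4, 11]; color 2: [0, 2]; color 3: [1, 7].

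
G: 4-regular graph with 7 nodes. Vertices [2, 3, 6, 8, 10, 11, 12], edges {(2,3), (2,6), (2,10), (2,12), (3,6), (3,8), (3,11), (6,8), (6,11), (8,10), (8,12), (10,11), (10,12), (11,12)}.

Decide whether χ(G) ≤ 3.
A valid 3-coloring: color 1: [2, 8, 11]; color 2: [3, 10]; color 3: [6, 12].
(χ(G) = 3 ≤ 3.)

Yes, G is 3-colorable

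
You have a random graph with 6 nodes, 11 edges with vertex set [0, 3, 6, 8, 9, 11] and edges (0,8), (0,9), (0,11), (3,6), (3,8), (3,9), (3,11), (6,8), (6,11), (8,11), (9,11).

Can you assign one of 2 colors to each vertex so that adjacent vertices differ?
No, G is not 2-colorable

The clique on vertices [3, 6, 8, 11] has size 4 > 2, so it alone needs 4 colors.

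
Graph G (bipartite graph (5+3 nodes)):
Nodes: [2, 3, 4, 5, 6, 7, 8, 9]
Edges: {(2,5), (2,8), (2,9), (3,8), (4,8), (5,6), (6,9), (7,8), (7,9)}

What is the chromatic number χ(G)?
Clique number ω(G) = 2 (lower bound: χ ≥ ω).
The graph is bipartite (no odd cycle), so 2 colors suffice: χ(G) = 2.
A valid 2-coloring: color 1: [5, 8, 9]; color 2: [2, 3, 4, 6, 7].

χ(G) = 2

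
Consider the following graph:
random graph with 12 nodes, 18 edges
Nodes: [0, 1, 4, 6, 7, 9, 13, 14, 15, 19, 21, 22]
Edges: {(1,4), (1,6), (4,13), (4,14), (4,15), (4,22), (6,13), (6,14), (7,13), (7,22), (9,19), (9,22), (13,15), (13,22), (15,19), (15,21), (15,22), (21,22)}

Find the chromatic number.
Clique number ω(G) = 4 (lower bound: χ ≥ ω).
The clique on [4, 13, 15, 22] has size 4, forcing χ ≥ 4, and the coloring below uses 4 colors, so χ(G) = 4.
A valid 4-coloring: color 1: [0, 6, 19, 22]; color 2: [4, 7, 9, 21]; color 3: [1, 13, 14]; color 4: [15].

χ(G) = 4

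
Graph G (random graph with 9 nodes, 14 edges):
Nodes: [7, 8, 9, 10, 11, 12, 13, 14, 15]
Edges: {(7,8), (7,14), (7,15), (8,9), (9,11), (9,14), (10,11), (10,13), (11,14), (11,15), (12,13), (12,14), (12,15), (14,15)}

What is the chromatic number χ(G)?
χ(G) = 3

Clique number ω(G) = 3 (lower bound: χ ≥ ω).
The clique on [9, 11, 14] has size 3, forcing χ ≥ 3, and the coloring below uses 3 colors, so χ(G) = 3.
A valid 3-coloring: color 1: [8, 13, 14]; color 2: [9, 10, 15]; color 3: [7, 11, 12].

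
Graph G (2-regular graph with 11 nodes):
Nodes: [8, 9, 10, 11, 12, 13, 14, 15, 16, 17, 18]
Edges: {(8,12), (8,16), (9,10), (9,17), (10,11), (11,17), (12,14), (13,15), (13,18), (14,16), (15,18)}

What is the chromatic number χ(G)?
Clique number ω(G) = 3 (lower bound: χ ≥ ω).
The clique on [13, 15, 18] has size 3, forcing χ ≥ 3, and the coloring below uses 3 colors, so χ(G) = 3.
A valid 3-coloring: color 1: [10, 12, 15, 16, 17]; color 2: [8, 9, 11, 14, 18]; color 3: [13].

χ(G) = 3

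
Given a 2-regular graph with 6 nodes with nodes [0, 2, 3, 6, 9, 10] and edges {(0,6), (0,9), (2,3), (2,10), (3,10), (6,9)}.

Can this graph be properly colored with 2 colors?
No, G is not 2-colorable

The clique on vertices [0, 6, 9] has size 3 > 2, so it alone needs 3 colors.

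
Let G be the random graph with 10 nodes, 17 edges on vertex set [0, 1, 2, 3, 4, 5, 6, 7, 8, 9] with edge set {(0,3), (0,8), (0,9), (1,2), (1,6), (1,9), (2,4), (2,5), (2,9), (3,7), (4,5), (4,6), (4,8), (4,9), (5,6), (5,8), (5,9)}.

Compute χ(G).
Clique number ω(G) = 4 (lower bound: χ ≥ ω).
The clique on [2, 4, 5, 9] has size 4, forcing χ ≥ 4, and the coloring below uses 4 colors, so χ(G) = 4.
A valid 4-coloring: color 1: [3, 6, 8, 9]; color 2: [0, 1, 5, 7]; color 3: [4]; color 4: [2].

χ(G) = 4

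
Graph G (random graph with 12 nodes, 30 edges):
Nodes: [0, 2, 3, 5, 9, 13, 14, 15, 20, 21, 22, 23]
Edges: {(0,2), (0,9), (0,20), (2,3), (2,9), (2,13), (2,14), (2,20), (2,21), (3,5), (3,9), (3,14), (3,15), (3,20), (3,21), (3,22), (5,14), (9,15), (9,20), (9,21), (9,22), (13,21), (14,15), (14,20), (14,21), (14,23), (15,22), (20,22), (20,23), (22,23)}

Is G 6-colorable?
Yes, G is 6-colorable

A valid 6-coloring: color 1: [0, 3, 13, 23]; color 2: [5, 15, 20, 21]; color 3: [9, 14]; color 4: [2, 22].
(χ(G) = 4 ≤ 6.)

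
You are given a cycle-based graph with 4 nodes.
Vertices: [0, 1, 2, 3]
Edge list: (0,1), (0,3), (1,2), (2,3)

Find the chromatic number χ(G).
Clique number ω(G) = 2 (lower bound: χ ≥ ω).
The graph is bipartite (no odd cycle), so 2 colors suffice: χ(G) = 2.
A valid 2-coloring: color 1: [0, 2]; color 2: [1, 3].

χ(G) = 2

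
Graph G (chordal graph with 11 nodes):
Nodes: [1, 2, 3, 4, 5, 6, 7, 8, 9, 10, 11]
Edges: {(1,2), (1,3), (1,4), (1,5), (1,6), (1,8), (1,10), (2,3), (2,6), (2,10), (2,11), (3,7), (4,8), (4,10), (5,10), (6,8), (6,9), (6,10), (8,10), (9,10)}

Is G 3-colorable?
The clique on vertices [1, 4, 8, 10] has size 4 > 3, so it alone needs 4 colors.

No, G is not 3-colorable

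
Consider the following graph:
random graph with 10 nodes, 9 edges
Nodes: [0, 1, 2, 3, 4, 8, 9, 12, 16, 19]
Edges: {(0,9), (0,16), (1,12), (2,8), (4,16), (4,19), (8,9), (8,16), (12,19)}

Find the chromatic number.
χ(G) = 2

Clique number ω(G) = 2 (lower bound: χ ≥ ω).
The graph is bipartite (no odd cycle), so 2 colors suffice: χ(G) = 2.
A valid 2-coloring: color 1: [0, 3, 4, 8, 12]; color 2: [1, 2, 9, 16, 19].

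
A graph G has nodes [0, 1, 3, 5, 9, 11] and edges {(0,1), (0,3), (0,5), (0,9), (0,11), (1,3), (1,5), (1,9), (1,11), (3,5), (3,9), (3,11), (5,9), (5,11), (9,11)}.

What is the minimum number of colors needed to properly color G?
Clique number ω(G) = 6 (lower bound: χ ≥ ω).
The clique on [0, 1, 3, 5, 9, 11] has size 6, forcing χ ≥ 6, and the coloring below uses 6 colors, so χ(G) = 6.
A valid 6-coloring: color 1: [3]; color 2: [0]; color 3: [11]; color 4: [9]; color 5: [1]; color 6: [5].

χ(G) = 6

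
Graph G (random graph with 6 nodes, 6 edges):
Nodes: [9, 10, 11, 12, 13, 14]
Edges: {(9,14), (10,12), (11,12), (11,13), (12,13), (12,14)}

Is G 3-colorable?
A valid 3-coloring: color 1: [9, 12]; color 2: [10, 13, 14]; color 3: [11].
(χ(G) = 3 ≤ 3.)

Yes, G is 3-colorable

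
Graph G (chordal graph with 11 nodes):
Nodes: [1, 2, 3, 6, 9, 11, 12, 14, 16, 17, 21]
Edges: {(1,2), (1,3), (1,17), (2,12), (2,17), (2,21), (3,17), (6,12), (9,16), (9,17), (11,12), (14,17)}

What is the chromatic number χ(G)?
Clique number ω(G) = 3 (lower bound: χ ≥ ω).
The clique on [1, 2, 17] has size 3, forcing χ ≥ 3, and the coloring below uses 3 colors, so χ(G) = 3.
A valid 3-coloring: color 1: [12, 16, 17, 21]; color 2: [2, 3, 6, 9, 11, 14]; color 3: [1].

χ(G) = 3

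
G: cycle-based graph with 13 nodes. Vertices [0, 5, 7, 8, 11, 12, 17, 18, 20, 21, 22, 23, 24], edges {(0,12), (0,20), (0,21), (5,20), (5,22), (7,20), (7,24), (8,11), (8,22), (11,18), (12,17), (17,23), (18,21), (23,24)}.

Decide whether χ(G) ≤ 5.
Yes, G is 5-colorable

A valid 5-coloring: color 1: [11, 17, 20, 21, 22, 24]; color 2: [0, 5, 7, 8, 18, 23]; color 3: [12].
(χ(G) = 3 ≤ 5.)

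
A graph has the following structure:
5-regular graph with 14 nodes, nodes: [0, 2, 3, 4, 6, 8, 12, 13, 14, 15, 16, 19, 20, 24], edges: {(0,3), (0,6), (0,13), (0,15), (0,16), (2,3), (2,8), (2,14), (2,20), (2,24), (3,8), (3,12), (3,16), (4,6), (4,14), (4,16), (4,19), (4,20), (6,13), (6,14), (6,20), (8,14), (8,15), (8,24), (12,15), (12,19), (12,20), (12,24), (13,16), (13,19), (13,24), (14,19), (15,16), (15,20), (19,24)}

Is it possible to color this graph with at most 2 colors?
No, G is not 2-colorable

The clique on vertices [0, 3, 16] has size 3 > 2, so it alone needs 3 colors.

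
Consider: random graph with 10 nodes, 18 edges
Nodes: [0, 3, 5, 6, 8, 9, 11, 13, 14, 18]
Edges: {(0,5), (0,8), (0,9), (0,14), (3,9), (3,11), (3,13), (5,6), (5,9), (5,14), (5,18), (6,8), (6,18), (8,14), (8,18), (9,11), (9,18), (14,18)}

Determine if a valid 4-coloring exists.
A valid 4-coloring: color 1: [0, 3, 18]; color 2: [5, 8, 11, 13]; color 3: [6, 9, 14].
(χ(G) = 3 ≤ 4.)

Yes, G is 4-colorable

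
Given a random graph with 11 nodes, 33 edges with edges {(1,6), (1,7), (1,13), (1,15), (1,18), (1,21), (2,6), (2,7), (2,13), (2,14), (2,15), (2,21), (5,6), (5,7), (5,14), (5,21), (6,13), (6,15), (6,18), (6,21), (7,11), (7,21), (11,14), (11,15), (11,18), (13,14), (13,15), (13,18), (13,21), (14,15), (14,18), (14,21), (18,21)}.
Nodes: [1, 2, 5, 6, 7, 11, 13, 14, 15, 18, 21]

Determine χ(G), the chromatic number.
χ(G) = 5

Clique number ω(G) = 5 (lower bound: χ ≥ ω).
The clique on [1, 6, 13, 18, 21] has size 5, forcing χ ≥ 5, and the coloring below uses 5 colors, so χ(G) = 5.
A valid 5-coloring: color 1: [15, 21]; color 2: [7, 13]; color 3: [6, 14]; color 4: [2, 5, 18]; color 5: [1, 11].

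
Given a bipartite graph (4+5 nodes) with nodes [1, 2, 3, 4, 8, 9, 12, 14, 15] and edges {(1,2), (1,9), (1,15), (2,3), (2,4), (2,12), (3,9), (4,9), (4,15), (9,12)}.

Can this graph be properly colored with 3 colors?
A valid 3-coloring: color 1: [2, 8, 9, 14, 15]; color 2: [1, 3, 4, 12].
(χ(G) = 2 ≤ 3.)

Yes, G is 3-colorable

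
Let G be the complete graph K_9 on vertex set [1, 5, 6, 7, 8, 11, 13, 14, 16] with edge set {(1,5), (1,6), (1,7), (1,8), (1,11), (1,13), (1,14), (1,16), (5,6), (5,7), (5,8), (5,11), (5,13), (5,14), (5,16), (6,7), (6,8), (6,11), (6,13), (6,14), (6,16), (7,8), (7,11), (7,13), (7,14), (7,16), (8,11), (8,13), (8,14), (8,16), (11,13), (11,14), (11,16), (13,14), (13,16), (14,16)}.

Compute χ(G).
χ(G) = 9

Clique number ω(G) = 9 (lower bound: χ ≥ ω).
The clique on [1, 5, 6, 7, 8, 11, 13, 14, 16] has size 9, forcing χ ≥ 9, and the coloring below uses 9 colors, so χ(G) = 9.
A valid 9-coloring: color 1: [1]; color 2: [5]; color 3: [16]; color 4: [13]; color 5: [14]; color 6: [7]; color 7: [8]; color 8: [6]; color 9: [11].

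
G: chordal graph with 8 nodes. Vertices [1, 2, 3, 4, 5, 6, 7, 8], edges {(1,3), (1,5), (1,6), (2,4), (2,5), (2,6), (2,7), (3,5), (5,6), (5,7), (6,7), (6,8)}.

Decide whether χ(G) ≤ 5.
A valid 5-coloring: color 1: [3, 4, 6]; color 2: [5, 8]; color 3: [1, 2]; color 4: [7].
(χ(G) = 4 ≤ 5.)

Yes, G is 5-colorable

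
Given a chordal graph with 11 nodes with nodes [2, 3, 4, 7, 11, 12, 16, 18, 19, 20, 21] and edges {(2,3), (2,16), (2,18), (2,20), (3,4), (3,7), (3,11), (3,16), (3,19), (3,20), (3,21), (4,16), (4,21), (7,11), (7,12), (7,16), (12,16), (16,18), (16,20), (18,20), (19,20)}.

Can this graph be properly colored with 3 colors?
The clique on vertices [2, 16, 18, 20] has size 4 > 3, so it alone needs 4 colors.

No, G is not 3-colorable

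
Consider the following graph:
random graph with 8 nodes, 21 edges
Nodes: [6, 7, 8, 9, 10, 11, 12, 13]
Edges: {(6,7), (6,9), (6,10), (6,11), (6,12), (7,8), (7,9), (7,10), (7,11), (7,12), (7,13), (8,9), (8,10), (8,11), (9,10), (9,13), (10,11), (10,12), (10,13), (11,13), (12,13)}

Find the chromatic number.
Clique number ω(G) = 4 (lower bound: χ ≥ ω).
The clique on [7, 8, 9, 10] has size 4, forcing χ ≥ 4, and the coloring below uses 4 colors, so χ(G) = 4.
A valid 4-coloring: color 1: [10]; color 2: [7]; color 3: [6, 8, 13]; color 4: [9, 11, 12].

χ(G) = 4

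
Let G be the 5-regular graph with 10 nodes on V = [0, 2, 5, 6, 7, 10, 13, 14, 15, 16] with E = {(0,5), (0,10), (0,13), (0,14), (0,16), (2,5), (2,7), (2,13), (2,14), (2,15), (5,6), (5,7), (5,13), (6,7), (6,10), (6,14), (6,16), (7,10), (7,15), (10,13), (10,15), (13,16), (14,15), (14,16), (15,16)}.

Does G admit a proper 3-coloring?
Odd cycle [10, 15, 2, 5, 6] needs 3 colors (χ ≥ 3).
Vertex 7 is adjacent to every vertex of [2, 5, 6, 10, 15], which already need 3 colors among themselves, so 7 needs a new color (χ ≥ 4).
Hence χ(G) ≥ 4 > 3, so no proper 3-coloring exists.

No, G is not 3-colorable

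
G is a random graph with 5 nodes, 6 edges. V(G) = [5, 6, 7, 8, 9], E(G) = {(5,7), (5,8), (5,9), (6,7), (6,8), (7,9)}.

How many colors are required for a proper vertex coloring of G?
χ(G) = 3

Clique number ω(G) = 3 (lower bound: χ ≥ ω).
The clique on [5, 7, 9] has size 3, forcing χ ≥ 3, and the coloring below uses 3 colors, so χ(G) = 3.
A valid 3-coloring: color 1: [5, 6]; color 2: [7, 8]; color 3: [9].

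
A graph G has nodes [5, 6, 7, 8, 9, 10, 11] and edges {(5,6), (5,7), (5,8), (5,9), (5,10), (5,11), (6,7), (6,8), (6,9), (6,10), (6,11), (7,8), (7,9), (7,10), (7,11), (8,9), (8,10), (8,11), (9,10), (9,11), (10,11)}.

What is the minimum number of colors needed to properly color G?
χ(G) = 7

Clique number ω(G) = 7 (lower bound: χ ≥ ω).
The clique on [5, 6, 7, 8, 9, 10, 11] has size 7, forcing χ ≥ 7, and the coloring below uses 7 colors, so χ(G) = 7.
A valid 7-coloring: color 1: [8]; color 2: [7]; color 3: [11]; color 4: [9]; color 5: [5]; color 6: [6]; color 7: [10].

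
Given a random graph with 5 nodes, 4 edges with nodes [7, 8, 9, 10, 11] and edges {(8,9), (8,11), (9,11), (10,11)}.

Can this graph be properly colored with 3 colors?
Yes, G is 3-colorable

A valid 3-coloring: color 1: [7, 11]; color 2: [9, 10]; color 3: [8].
(χ(G) = 3 ≤ 3.)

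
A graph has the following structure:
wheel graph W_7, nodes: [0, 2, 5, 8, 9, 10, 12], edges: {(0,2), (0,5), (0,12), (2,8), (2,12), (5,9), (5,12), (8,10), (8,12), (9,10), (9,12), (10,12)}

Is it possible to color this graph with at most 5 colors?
A valid 5-coloring: color 1: [12]; color 2: [2, 5, 10]; color 3: [0, 8, 9].
(χ(G) = 3 ≤ 5.)

Yes, G is 5-colorable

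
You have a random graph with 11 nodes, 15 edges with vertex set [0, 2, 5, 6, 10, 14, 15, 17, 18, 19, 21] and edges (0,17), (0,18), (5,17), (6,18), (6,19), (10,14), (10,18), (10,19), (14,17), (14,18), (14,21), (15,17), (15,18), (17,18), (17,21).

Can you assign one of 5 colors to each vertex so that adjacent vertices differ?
Yes, G is 5-colorable

A valid 5-coloring: color 1: [2, 6, 10, 17]; color 2: [5, 18, 19, 21]; color 3: [0, 14, 15].
(χ(G) = 3 ≤ 5.)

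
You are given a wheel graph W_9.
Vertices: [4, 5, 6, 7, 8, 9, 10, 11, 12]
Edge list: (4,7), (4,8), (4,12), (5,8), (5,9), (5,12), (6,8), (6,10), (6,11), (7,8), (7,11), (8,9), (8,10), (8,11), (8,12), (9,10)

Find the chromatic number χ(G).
Clique number ω(G) = 3 (lower bound: χ ≥ ω).
The clique on [4, 8, 12] has size 3, forcing χ ≥ 3, and the coloring below uses 3 colors, so χ(G) = 3.
A valid 3-coloring: color 1: [8]; color 2: [6, 7, 9, 12]; color 3: [4, 5, 10, 11].

χ(G) = 3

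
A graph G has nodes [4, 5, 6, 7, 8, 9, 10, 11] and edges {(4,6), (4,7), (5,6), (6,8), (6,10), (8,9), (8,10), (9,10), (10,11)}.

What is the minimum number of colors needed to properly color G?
χ(G) = 3

Clique number ω(G) = 3 (lower bound: χ ≥ ω).
The clique on [8, 9, 10] has size 3, forcing χ ≥ 3, and the coloring below uses 3 colors, so χ(G) = 3.
A valid 3-coloring: color 1: [6, 7, 9, 11]; color 2: [4, 5, 10]; color 3: [8].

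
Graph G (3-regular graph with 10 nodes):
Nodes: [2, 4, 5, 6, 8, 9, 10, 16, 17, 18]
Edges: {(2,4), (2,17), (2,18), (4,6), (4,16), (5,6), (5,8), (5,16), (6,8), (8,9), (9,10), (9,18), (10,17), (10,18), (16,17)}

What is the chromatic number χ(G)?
Clique number ω(G) = 3 (lower bound: χ ≥ ω).
The clique on [5, 6, 8] has size 3, forcing χ ≥ 3, and the coloring below uses 3 colors, so χ(G) = 3.
A valid 3-coloring: color 1: [2, 6, 9, 16]; color 2: [4, 5, 10]; color 3: [8, 17, 18].

χ(G) = 3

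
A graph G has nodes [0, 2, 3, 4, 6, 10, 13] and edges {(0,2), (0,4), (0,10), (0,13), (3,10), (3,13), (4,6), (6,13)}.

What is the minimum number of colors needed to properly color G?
Clique number ω(G) = 2 (lower bound: χ ≥ ω).
The graph is bipartite (no odd cycle), so 2 colors suffice: χ(G) = 2.
A valid 2-coloring: color 1: [0, 3, 6]; color 2: [2, 4, 10, 13].

χ(G) = 2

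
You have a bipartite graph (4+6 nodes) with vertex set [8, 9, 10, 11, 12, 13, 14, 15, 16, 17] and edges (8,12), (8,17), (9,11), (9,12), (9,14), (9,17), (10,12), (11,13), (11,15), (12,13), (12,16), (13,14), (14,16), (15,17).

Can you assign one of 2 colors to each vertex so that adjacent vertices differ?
Yes, G is 2-colorable

A valid 2-coloring: color 1: [11, 12, 14, 17]; color 2: [8, 9, 10, 13, 15, 16].
(χ(G) = 2 ≤ 2.)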